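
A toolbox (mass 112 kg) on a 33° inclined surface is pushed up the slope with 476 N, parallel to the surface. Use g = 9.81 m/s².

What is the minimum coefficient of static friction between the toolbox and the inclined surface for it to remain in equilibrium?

μ_s,min ≈ 0.133

N = m g cos θ = 921.5 N.
Friction must make up the shortfall along the incline: f = m g sin θ − P = 598.4 − 476 = 122.4 N.
At the threshold f = μ_s N, so μ_s,min = 122.4/921.5 = 0.133.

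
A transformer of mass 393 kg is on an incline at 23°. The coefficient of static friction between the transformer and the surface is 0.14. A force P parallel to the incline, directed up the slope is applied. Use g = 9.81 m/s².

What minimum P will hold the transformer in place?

P_min ≈ 1010 N

The transformer tends to slide down (tan θ > μ_s), so at the point of impending slip friction acts up-slope at its limit: f = μ_s N.
P is parallel to the surface, so N = m g cos θ = 3550 N.
Along the incline: P + μ_s N = m g sin θ, so P = 1510 − 0.14×3550 = 1010 N.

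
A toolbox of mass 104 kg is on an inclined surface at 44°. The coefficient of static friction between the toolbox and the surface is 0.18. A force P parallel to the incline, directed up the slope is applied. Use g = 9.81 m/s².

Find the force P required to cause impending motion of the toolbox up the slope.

P ≈ 841 N

At impending motion up the slope, friction acts down-slope at its limit: f = μ_s N.
P is parallel to the surface, so N = m g cos θ = 734 N.
Along the incline: P = m g sin θ + μ_s N = 709 + 0.18×734 = 841 N.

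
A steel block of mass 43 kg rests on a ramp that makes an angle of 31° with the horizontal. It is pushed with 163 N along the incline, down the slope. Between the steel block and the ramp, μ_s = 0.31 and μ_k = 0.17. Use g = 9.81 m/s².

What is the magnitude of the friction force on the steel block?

Perpendicular to the surface, N = m g cos θ = 43·9.81·cos 31° = 361.6 N.
Parallel to the incline, ΣF = 0 gives f = m g sin θ + P = 217.3 + 163 = 380.3 N (up-slope positive).
The static-friction ceiling is μ_s N = 0.31 × 361.6 = 112.1 N.
|380.3| exceeds 112.1 N, so the steel block slips down-slope; friction is kinetic, f = μ_k N = 0.17×361.6 = 61.5 N.

f ≈ 61.5 N (up the incline)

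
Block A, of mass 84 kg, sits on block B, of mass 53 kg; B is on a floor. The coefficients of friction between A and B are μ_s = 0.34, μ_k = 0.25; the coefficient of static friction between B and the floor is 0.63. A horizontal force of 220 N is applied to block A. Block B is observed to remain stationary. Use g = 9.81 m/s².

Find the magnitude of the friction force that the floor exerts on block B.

f ≈ 220 N

Between the blocks, N₁ = m_A g = 824 N.
So the A–B interface can sustain at most μ_s N₁ = 280.2 N of static friction.
P = 220 N is within that limit, so A and B move together (both at rest); the A–B friction is simply f₁ = P = 220 N.
By Newton's third law B feels 220 N forward from A. With B stationary, the floor's static friction on B balances it: f₂ = 220 N (well within μ_s(m_A+m_B)g = 846.7 N).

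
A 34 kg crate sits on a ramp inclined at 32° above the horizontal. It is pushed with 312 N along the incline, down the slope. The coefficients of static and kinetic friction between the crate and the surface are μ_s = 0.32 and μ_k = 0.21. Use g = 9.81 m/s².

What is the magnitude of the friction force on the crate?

f ≈ 59.4 N (up the incline)

The normal reaction is N = m g cos θ = 282.9 N.
The friction needed for equilibrium is m g sin θ + P = 176.7 + 312 = 488.7 N, measured positive up-slope.
Maximum static friction available: μ_s N = 0.32 × 282.9 = 90.51 N.
Since |488.7| > 90.51 N, static friction cannot hold it; the crate slides down the incline and kinetic friction applies: f = μ_k N = 0.21 × 282.9 = 59.4 N.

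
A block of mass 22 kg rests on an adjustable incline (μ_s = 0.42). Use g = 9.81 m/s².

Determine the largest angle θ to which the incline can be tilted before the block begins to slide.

θ_max ≈ 22.8°

At the slip threshold, m g sin θ = μ_s · m g cos θ, so tan θ = μ_s.
θ_max = arctan(0.42) = 22.8°.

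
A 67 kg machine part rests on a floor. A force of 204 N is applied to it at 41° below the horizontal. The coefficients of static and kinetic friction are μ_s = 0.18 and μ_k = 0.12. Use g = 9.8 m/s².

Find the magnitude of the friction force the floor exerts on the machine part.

Vertical equilibrium gives N = m g + P sin α = 790.4 N.
Horizontally, friction must balance P cos α = 154 N.
The static-friction limit is μ_s N = 142.3 N.
154 > 142.3 N → the machine part slides; f = μ_k N = 0.12×790.4 = 94.9 N.

f ≈ 94.9 N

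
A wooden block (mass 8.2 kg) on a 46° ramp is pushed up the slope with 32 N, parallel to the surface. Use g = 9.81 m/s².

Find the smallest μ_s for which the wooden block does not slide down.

μ_s,min ≈ 0.463

N = m g cos θ = 55.88 N.
Friction must make up the shortfall along the incline: f = m g sin θ − P = 57.87 − 32 = 25.87 N.
At the threshold f = μ_s N, so μ_s,min = 25.87/55.88 = 0.463.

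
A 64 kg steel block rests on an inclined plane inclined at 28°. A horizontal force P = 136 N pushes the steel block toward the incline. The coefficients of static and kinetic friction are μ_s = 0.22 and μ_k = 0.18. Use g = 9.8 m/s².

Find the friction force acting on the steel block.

The horizontal push has a component P sin θ into the surface, so N = m g cos θ + P sin θ = 553.8 + 63.85 = 617.6 N.
Along the incline, the net driving force (taking up-slope positive) is P cos θ − m g sin θ = 120.1 − 294.5 = -174.4 N, so equilibrium requires friction f = 174.4 N (up-slope).
The limit of static friction is μ_s N = 135.9 N.
|f_req| = 174.4 > 135.9 N → the steel block slides down the incline; f = μ_k N = 0.18 × 617.6 = 111 N.

f ≈ 111 N (up the incline)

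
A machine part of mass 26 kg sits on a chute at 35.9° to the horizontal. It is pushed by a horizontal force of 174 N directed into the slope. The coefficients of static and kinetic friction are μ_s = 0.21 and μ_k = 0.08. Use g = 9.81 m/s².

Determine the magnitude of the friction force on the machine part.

Normal direction: N = m g cos θ + P sin θ = 308.6 N.
Along the incline, the net driving force (taking up-slope positive) is P cos θ − m g sin θ = 140.9 − 149.6 = -8.613 N, so equilibrium requires friction f = 8.613 N (up-slope).
The limit of static friction is μ_s N = 64.81 N.
|f_req| = 8.613 ≤ 64.81 N → the machine part is in equilibrium; friction equals the required value.

f ≈ 8.61 N (up the incline)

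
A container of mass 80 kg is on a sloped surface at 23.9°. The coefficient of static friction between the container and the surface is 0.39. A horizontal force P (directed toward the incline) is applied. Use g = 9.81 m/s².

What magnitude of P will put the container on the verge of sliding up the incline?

At impending motion up the slope, friction acts down-slope at its limit: f = μ_s N.
Perpendicular to the incline: N = m g cos θ + P sin θ.
Along the incline: P cos θ = m g sin θ + μ_s N = m g sin θ + μ_s (m g cos θ + P sin θ).
Solving, P (cos θ − μ_s sin θ) = m g (sin θ + μ_s cos θ), so P = 80×9.81×(sin 23.9° + 0.39 cos 23.9°)/(cos 23.9° − 0.39 sin 23.9°) = 785×0.7617/0.7562 = 790 N.

P ≈ 790 N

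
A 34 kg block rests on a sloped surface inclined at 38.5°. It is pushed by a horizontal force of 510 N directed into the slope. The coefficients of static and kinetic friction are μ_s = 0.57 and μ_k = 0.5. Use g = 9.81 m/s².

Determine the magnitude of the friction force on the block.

Normal direction: N = m g cos θ + P sin θ = 578.5 N.
Parallel to the incline: P cos θ − m g sin θ = 399.1 − 207.6 = 191.5 N; the friction needed to balance this is 191.5 N acting down the slope.
Maximum static friction: μ_s N = 0.57 × 578.5 = 329.8 N.
Since 191.5 N is within the 329.8 N limit, the block stays put and friction is exactly 191 N.

f ≈ 191 N (down the incline)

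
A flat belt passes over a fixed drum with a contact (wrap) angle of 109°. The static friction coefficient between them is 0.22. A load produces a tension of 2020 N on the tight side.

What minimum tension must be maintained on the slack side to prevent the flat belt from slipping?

Capstan equation at impending slip: T_tight/T_slack = e^{μβ}.
β = 109° = 1.902 rad; e^{μβ} = e^{0.22×1.902} = 1.52.
T_slack = T_tight / e^{μβ} = 2020 / 1.52 = 1330 N.

T_min ≈ 1330 N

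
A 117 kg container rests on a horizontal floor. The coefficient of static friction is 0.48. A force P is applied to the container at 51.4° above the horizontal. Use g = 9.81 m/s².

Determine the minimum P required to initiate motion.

N = m g − P sin α (the pull lifts the container).
At impending slip, P cos α = μ_s N = μ_s (m g − P sin α).
Solving: P (cos α + μ_s sin α) = μ_s m g → P = 0.48×1150/(cos 51.4° + 0.48 sin 51.4°) = 551/0.999 = 551 N.

P ≈ 551 N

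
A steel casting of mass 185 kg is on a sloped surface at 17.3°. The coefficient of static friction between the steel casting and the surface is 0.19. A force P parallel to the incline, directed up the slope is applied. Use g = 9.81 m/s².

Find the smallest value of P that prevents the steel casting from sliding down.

The steel casting tends to slide down (tan θ > μ_s), so at the point of impending slip friction acts up-slope at its limit: f = μ_s N.
P is parallel to the surface, so N = m g cos θ = 1730 N.
Along the incline: P + μ_s N = m g sin θ, so P = 540 − 0.19×1730 = 210 N.

P_min ≈ 210 N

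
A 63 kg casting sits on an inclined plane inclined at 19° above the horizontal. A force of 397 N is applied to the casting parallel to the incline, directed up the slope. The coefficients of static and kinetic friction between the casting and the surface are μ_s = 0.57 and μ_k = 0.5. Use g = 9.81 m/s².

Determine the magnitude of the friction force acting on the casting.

The normal reaction is N = m g cos θ = 584.4 N.
The friction needed for equilibrium is m g sin θ − P = 201.2 − 397 = -195.8 N, measured positive up-slope.
The static-friction ceiling is μ_s N = 0.57 × 584.4 = 333.1 N.
Since |-195.8| ≤ 333.1 N, static friction is sufficient; f equals the required value, not μ_s N.

f ≈ 196 N (down the incline)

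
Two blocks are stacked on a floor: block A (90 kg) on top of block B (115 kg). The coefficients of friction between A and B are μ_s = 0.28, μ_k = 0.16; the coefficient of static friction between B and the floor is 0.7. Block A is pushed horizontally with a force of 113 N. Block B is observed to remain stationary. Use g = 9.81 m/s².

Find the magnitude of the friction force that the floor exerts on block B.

f ≈ 113 N

Between the blocks, N₁ = m_A g = 882.9 N.
So the A–B interface can sustain at most μ_s N₁ = 247.2 N of static friction.
Since P = 113 N ≤ 247.2 N, A does not slip on B; friction on A equals P = 113 N.
B experiences an equal 113 N forward from A (third law). B is in equilibrium, so the floor supplies f₂ = 113 N of static friction (limit μ_s(m_A+m_B)g = 1408 N, not exceeded).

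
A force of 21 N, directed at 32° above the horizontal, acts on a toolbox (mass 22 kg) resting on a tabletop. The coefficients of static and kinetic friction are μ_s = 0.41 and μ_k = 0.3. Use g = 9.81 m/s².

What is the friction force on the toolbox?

f ≈ 17.8 N

Vertical equilibrium gives N = m g − P sin α = 204.7 N.
Horizontally, friction must balance P cos α = 17.81 N.
μ_s N = 0.41 × 204.7 = 83.92 N.
17.81 ≤ 83.92 N → static; friction equals the required 17.8 N.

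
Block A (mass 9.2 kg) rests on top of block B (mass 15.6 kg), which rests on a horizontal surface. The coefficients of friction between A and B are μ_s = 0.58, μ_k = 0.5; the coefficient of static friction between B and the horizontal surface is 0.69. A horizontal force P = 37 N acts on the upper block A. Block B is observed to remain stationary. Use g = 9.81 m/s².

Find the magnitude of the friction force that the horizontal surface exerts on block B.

Normal force at the A–B interface: N₁ = m_A g = 90.25 N.
Maximum static friction on A from B: μ_s N₁ = 0.58×90.25 = 52.35 N.
Since P = 37 N ≤ 52.35 N, A does not slip on B; friction on A equals P = 37 N.
B experiences an equal 37 N forward from A (third law). B is in equilibrium, so the floor supplies f₂ = 37 N of static friction (limit μ_s(m_A+m_B)g = 167.9 N, not exceeded).

f ≈ 37 N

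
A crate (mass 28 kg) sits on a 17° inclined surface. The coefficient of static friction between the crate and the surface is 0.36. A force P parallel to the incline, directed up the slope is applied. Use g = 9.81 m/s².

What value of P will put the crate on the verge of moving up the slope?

At impending motion up the slope, friction acts down-slope at its limit: f = μ_s N.
P is parallel to the surface, so N = m g cos θ = 263 N.
Along the incline: P = m g sin θ + μ_s N = 80.3 + 0.36×263 = 175 N.

P ≈ 175 N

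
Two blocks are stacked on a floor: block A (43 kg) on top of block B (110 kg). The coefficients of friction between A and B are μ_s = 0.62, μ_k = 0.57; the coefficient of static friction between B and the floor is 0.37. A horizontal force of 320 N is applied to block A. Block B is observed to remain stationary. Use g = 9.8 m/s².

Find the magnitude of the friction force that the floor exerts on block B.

f ≈ 240 N

The normal force B exerts on A is simply A's weight, N₁ = 421.4 N.
Maximum static friction on A from B: μ_s N₁ = 0.62×421.4 = 261.3 N.
P = 320 N exceeds that limit, so A slips over B and the interface friction becomes kinetic: f₁ = μ_k N₁ = 0.57×421.4 = 240 N.
By Newton's third law B feels 240 N forward from A. With B stationary, the floor's static friction on B balances it: f₂ = 240 N (well within μ_s(m_A+m_B)g = 554.8 N).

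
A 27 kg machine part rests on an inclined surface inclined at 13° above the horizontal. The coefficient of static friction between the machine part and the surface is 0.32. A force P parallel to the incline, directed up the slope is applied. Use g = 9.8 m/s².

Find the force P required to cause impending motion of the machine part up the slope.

At impending motion up the slope, friction acts down-slope at its limit: f = μ_s N.
P is parallel to the surface, so N = m g cos θ = 258 N.
Along the incline: P = m g sin θ + μ_s N = 59.5 + 0.32×258 = 142 N.

P ≈ 142 N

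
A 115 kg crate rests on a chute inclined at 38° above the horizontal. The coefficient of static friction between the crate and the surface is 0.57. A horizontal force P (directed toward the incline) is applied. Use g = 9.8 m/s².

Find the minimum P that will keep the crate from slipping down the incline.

P_min ≈ 165 N

The crate tends to slide down (tan θ > μ_s), so at the point of impending slip friction acts up-slope at its limit: f = μ_s N.
Perpendicular to the incline: N = m g cos θ + P sin θ.
Along the incline: P cos θ + μ_s N = m g sin θ, i.e. P cos θ + μ_s (m g cos θ + P sin θ) = m g sin θ.
Solving, P (cos θ + μ_s sin θ) = m g (sin θ − μ_s cos θ), so P = 1130×0.1665/1.139 = 165 N.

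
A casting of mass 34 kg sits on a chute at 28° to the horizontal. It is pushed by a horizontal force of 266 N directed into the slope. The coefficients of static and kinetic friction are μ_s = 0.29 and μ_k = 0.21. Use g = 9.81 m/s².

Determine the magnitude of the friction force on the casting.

f ≈ 78.3 N (down the incline)

Normal direction: N = m g cos θ + P sin θ = 419.4 N.
Along the incline, the net driving force (taking up-slope positive) is P cos θ − m g sin θ = 234.9 − 156.6 = 78.28 N, so equilibrium requires friction f = -78.28 N (down-slope).
The limit of static friction is μ_s N = 121.6 N.
|f_req| = 78.28 ≤ 121.6 N → the casting is in equilibrium; friction equals the required value.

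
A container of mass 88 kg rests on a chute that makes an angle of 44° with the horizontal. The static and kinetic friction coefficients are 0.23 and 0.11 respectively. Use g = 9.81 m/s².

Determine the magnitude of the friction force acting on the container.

Normal force: N = m g cos θ = 88 × 9.81 × cos 44° = 621 N.
For equilibrium along the incline, friction must balance the weight component: f = m g sin θ = 599.7 N up the slope.
Static friction can supply at most μ_s N = 142.8 N.
Since |599.7| > 142.8 N, static friction cannot hold it; the container slides down the incline and kinetic friction applies: f = μ_k N = 0.11 × 621 = 68.3 N.

f ≈ 68.3 N (up the incline)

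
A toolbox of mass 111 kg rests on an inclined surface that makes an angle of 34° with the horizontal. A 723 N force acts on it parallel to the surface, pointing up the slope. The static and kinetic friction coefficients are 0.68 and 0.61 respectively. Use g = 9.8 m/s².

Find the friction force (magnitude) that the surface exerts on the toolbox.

f ≈ 115 N (down the incline)

Normal force: N = m g cos θ = 111 × 9.8 × cos 34° = 901.8 N.
For equilibrium along the incline the friction force must supply f = m g sin θ − P = 608.3 − 723 = -114.7 N (positive meaning up-slope).
Static friction can supply at most μ_s N = 613.2 N.
Since |-114.7| ≤ 613.2 N, the toolbox remains in static equilibrium and friction takes exactly the required value.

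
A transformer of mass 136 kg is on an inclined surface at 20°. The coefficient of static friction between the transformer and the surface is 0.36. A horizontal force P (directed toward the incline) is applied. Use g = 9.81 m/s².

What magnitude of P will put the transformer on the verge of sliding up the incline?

P ≈ 1110 N

At impending motion up the slope, friction acts down-slope at its limit: f = μ_s N.
Perpendicular to the incline: N = m g cos θ + P sin θ.
Along the incline: P cos θ = m g sin θ + μ_s N = m g sin θ + μ_s (m g cos θ + P sin θ).
Solving, P (cos θ − μ_s sin θ) = m g (sin θ + μ_s cos θ), so P = 136×9.81×(sin 20° + 0.36 cos 20°)/(cos 20° − 0.36 sin 20°) = 1330×0.6803/0.8166 = 1110 N.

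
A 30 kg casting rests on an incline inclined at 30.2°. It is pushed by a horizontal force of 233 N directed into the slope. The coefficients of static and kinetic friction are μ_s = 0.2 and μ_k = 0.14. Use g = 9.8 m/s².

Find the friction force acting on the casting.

f ≈ 53.5 N (down the incline)

Resolve perpendicular to the incline: N = m g cos θ + P sin θ = 30×9.8×cos 30.2° + 233×sin 30.2° = 371.3 N.
Along the incline, the net driving force (taking up-slope positive) is P cos θ − m g sin θ = 201.4 − 147.9 = 53.49 N, so equilibrium requires friction f = -53.49 N (down-slope).
Maximum static friction: μ_s N = 0.2 × 371.3 = 74.26 N.
Since 53.49 N is within the 74.26 N limit, the casting stays put and friction is exactly 53.5 N.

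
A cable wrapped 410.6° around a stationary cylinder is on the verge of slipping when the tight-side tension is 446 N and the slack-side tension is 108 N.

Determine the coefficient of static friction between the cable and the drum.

T₂/T₁ = e^{μβ} → μ = ln(T₂/T₁)/β.
β = 410.6° = 7.166 rad.
μ = ln(446/108)/7.166 = ln(4.13)/7.166 = 0.198.

μ ≈ 0.198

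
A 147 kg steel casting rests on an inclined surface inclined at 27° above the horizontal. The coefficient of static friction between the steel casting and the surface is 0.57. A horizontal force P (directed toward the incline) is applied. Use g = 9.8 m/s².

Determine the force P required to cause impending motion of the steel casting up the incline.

P ≈ 2190 N

At impending motion up the slope, friction acts down-slope at its limit: f = μ_s N.
Perpendicular to the incline: N = m g cos θ + P sin θ.
Along the incline: P cos θ = m g sin θ + μ_s N = m g sin θ + μ_s (m g cos θ + P sin θ).
Solving, P (cos θ − μ_s sin θ) = m g (sin θ + μ_s cos θ), so P = 147×9.8×(sin 27° + 0.57 cos 27°)/(cos 27° − 0.57 sin 27°) = 1440×0.9619/0.6322 = 2190 N.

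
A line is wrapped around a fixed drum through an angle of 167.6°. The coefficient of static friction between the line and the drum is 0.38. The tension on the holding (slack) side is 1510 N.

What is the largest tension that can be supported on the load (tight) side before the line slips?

T_max ≈ 4590 N

At impending slip the capstan equation gives T₂/T₁ = e^{μβ} with β in radians.
β = 167.6° × π/180 = 2.925 rad.
e^{μβ} = e^{0.38×2.925} = 3.039.
T₂ = T₁ · e^{μβ} = 1510 × 3.039 = 4590 N.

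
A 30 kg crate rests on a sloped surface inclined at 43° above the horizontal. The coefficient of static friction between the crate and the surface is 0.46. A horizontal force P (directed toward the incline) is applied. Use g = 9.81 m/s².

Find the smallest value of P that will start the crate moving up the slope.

At impending motion up the slope, friction acts down-slope at its limit: f = μ_s N.
Perpendicular to the incline: N = m g cos θ + P sin θ.
Along the incline: P cos θ = m g sin θ + μ_s N = m g sin θ + μ_s (m g cos θ + P sin θ).
Solving, P (cos θ − μ_s sin θ) = m g (sin θ + μ_s cos θ), so P = 30×9.81×(sin 43° + 0.46 cos 43°)/(cos 43° − 0.46 sin 43°) = 294×1.018/0.4176 = 718 N.

P ≈ 718 N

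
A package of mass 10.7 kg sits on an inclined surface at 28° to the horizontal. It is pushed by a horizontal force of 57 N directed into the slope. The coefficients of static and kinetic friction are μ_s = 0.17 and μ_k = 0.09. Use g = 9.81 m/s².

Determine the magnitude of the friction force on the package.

The horizontal push has a component P sin θ into the surface, so N = m g cos θ + P sin θ = 92.68 + 26.76 = 119.4 N.
Parallel to the incline: P cos θ − m g sin θ = 50.33 − 49.28 = 1.049 N; the friction needed to balance this is 1.049 N acting down the slope.
Maximum static friction: μ_s N = 0.17 × 119.4 = 20.3 N.
Since 1.049 N is within the 20.3 N limit, the package stays put and friction is exactly 1.05 N.

f ≈ 1.05 N (down the incline)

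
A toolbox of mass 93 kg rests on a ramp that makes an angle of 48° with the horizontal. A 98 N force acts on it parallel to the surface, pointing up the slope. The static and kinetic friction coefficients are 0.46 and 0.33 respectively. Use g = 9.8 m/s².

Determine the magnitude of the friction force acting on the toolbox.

Perpendicular to the surface, N = m g cos θ = 93·9.8·cos 48° = 609.8 N.
The friction needed for equilibrium is m g sin θ − P = 677.3 − 98 = 579.3 N, measured positive up-slope.
The static-friction ceiling is μ_s N = 0.46 × 609.8 = 280.5 N.
Since |579.3| > 280.5 N, static friction cannot hold it; the toolbox slides down the incline and kinetic friction applies: f = μ_k N = 0.33 × 609.8 = 201 N.

f ≈ 201 N (up the incline)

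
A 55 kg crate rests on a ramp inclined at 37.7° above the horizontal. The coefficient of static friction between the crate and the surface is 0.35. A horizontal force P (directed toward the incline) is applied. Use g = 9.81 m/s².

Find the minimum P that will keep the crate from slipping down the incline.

The crate tends to slide down (tan θ > μ_s), so at the point of impending slip friction acts up-slope at its limit: f = μ_s N.
Perpendicular to the incline: N = m g cos θ + P sin θ.
Along the incline: P cos θ + μ_s N = m g sin θ, i.e. P cos θ + μ_s (m g cos θ + P sin θ) = m g sin θ.
Solving, P (cos θ + μ_s sin θ) = m g (sin θ − μ_s cos θ), so P = 540×0.3346/1.005 = 180 N.

P_min ≈ 180 N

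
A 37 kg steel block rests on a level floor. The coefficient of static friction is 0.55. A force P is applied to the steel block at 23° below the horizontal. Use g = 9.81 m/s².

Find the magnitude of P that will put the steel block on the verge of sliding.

P ≈ 283 N

N = m g + P sin α (the push presses the steel block into the level floor).
At impending slip, P cos α = μ_s N = μ_s (m g + P sin α).
Solving: P (cos α − μ_s sin α) = μ_s m g → P = 0.55×363/(cos 23° − 0.55 sin 23°) = 200/0.7056 = 283 N.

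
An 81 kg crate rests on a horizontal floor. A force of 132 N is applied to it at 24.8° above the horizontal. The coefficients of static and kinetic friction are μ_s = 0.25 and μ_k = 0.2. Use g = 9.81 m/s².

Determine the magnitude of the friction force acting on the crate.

f ≈ 120 N

N = m g − P sin α = 794.6 − 132×sin 24.8° = 739.2 N.
For equilibrium, f = P cos α = 132×cos 24.8° = 119.8 N.
The static-friction limit is μ_s N = 184.8 N.
Since 119.8 N does not exceed the limit, the crate stays at rest and f = 120 N.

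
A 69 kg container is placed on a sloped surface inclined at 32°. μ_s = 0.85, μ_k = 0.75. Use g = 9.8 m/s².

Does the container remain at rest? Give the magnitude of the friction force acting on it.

N = m g cos θ = 573 N.
Down-slope weight component: m g sin θ = 358 N.
μ_s N = 487 N.
358 ≤ 487 N, so it stays put; friction = 358 N.

f ≈ 358 N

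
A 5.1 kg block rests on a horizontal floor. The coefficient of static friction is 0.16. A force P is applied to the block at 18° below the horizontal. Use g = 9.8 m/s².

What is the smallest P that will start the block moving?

N = m g + P sin α (the push presses the block into the horizontal floor).
At impending slip, P cos α = μ_s N = μ_s (m g + P sin α).
Solving: P (cos α − μ_s sin α) = μ_s m g → P = 0.16×50/(cos 18° − 0.16 sin 18°) = 8/0.9016 = 8.87 N.

P ≈ 8.87 N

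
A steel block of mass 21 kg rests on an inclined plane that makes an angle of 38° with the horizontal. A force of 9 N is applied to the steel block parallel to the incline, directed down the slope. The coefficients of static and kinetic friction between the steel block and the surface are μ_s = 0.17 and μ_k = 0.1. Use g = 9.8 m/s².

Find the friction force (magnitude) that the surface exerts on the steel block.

f ≈ 16.2 N (up the incline)

Normal force: N = m g cos θ = 21 × 9.8 × cos 38° = 162.2 N.
Parallel to the incline, ΣF = 0 gives f = m g sin θ + P = 126.7 + 9 = 135.7 N (up-slope positive).
Static friction can supply at most μ_s N = 27.57 N.
Since |135.7| > 27.57 N, static friction cannot hold it; the steel block slides down the incline and kinetic friction applies: f = μ_k N = 0.1 × 162.2 = 16.2 N.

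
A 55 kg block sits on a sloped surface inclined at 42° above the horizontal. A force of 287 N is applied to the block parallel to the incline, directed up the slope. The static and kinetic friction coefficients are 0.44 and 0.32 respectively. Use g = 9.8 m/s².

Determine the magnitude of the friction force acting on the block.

Normal force: N = m g cos θ = 55 × 9.8 × cos 42° = 400.6 N.
Parallel to the incline, ΣF = 0 gives f = m g sin θ − P = 360.7 − 287 = 73.66 N (up-slope positive).
Maximum static friction available: μ_s N = 0.44 × 400.6 = 176.2 N.
Since |73.66| ≤ 176.2 N, static friction is sufficient; f equals the required value, not μ_s N.

f ≈ 73.7 N (up the incline)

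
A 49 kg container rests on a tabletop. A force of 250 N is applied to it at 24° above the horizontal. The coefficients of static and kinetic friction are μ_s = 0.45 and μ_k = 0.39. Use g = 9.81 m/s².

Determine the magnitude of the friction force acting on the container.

f ≈ 148 N

Vertical equilibrium gives N = m g − P sin α = 379 N.
Horizontally, friction must balance P cos α = 228.4 N.
μ_s N = 0.45 × 379 = 170.6 N.
228.4 > 170.6 N → the container slides; f = μ_k N = 0.39×379 = 148 N.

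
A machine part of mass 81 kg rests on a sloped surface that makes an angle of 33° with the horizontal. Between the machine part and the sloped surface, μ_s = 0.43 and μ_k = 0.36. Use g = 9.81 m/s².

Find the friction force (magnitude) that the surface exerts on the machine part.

f ≈ 240 N (up the incline)

Normal force: N = m g cos θ = 81 × 9.81 × cos 33° = 666.4 N.
For equilibrium along the incline, friction must balance the weight component: f = m g sin θ = 432.8 N up the slope.
Static friction can supply at most μ_s N = 286.6 N.
Since |432.8| > 286.6 N, static friction cannot hold it; the machine part slides down the incline and kinetic friction applies: f = μ_k N = 0.36 × 666.4 = 240 N.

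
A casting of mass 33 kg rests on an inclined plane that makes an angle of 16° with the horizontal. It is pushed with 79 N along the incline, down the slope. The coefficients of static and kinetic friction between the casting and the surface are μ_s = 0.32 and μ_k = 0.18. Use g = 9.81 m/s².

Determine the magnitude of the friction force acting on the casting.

f ≈ 56 N (up the incline)

Normal force: N = m g cos θ = 33 × 9.81 × cos 16° = 311.2 N.
Parallel to the incline, ΣF = 0 gives f = m g sin θ + P = 89.23 + 79 = 168.2 N (up-slope positive).
Maximum static friction available: μ_s N = 0.32 × 311.2 = 99.58 N.
Since |168.2| > 99.58 N, static friction cannot hold it; the casting slides down the incline and kinetic friction applies: f = μ_k N = 0.18 × 311.2 = 56 N.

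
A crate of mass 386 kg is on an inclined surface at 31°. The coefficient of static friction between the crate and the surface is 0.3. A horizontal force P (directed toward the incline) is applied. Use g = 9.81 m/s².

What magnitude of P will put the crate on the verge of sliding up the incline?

P ≈ 4160 N

At impending motion up the slope, friction acts down-slope at its limit: f = μ_s N.
Perpendicular to the incline: N = m g cos θ + P sin θ.
Along the incline: P cos θ = m g sin θ + μ_s N = m g sin θ + μ_s (m g cos θ + P sin θ).
Solving, P (cos θ − μ_s sin θ) = m g (sin θ + μ_s cos θ), so P = 386×9.81×(sin 31° + 0.3 cos 31°)/(cos 31° − 0.3 sin 31°) = 3790×0.7722/0.7027 = 4160 N.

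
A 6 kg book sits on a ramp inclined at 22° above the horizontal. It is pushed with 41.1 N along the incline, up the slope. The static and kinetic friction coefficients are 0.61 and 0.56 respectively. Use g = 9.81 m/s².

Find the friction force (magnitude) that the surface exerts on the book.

f ≈ 19.1 N (down the incline)

Normal force: N = m g cos θ = 6 × 9.81 × cos 22° = 54.57 N.
The friction needed for equilibrium is m g sin θ − P = 22.05 − 41.1 = -19.05 N, measured positive up-slope.
The static-friction ceiling is μ_s N = 0.61 × 54.57 = 33.29 N.
Since |-19.05| ≤ 33.29 N, the book remains in static equilibrium and friction takes exactly the required value.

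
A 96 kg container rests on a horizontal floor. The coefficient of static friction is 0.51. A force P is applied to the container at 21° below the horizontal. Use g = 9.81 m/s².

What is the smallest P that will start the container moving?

P ≈ 640 N

N = m g + P sin α (the push presses the container into the horizontal floor).
At impending slip, P cos α = μ_s N = μ_s (m g + P sin α).
Solving: P (cos α − μ_s sin α) = μ_s m g → P = 0.51×942/(cos 21° − 0.51 sin 21°) = 480/0.7508 = 640 N.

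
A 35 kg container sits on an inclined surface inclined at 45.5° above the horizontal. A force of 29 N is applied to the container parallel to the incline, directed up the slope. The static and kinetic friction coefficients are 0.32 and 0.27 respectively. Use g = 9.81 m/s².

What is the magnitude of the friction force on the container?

f ≈ 65 N (up the incline)

The normal reaction is N = m g cos θ = 240.7 N.
The friction needed for equilibrium is m g sin θ − P = 244.9 − 29 = 215.9 N, measured positive up-slope.
The static-friction ceiling is μ_s N = 0.32 × 240.7 = 77.01 N.
|215.9| exceeds 77.01 N, so the container slips down-slope; friction is kinetic, f = μ_k N = 0.27×240.7 = 65 N.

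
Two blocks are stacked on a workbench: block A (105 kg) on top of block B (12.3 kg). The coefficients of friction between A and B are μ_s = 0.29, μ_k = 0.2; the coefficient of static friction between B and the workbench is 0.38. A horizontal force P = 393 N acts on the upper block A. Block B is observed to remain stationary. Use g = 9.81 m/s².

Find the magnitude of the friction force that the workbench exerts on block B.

f ≈ 206 N

Between the blocks, N₁ = m_A g = 1030 N.
So the A–B interface can sustain at most μ_s N₁ = 298.7 N of static friction.
P = 393 N exceeds that limit, so A slips over B and the interface friction becomes kinetic: f₁ = μ_k N₁ = 0.2×1030 = 206 N.
By Newton's third law B feels 206 N forward from A. With B stationary, the floor's static friction on B balances it: f₂ = 206 N (well within μ_s(m_A+m_B)g = 437.3 N).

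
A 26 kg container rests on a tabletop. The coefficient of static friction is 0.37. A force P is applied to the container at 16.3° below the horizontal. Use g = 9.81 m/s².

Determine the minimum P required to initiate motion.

P ≈ 110 N

N = m g + P sin α (the push presses the container into the tabletop).
At impending slip, P cos α = μ_s N = μ_s (m g + P sin α).
Solving: P (cos α − μ_s sin α) = μ_s m g → P = 0.37×255/(cos 16.3° − 0.37 sin 16.3°) = 94.4/0.856 = 110 N.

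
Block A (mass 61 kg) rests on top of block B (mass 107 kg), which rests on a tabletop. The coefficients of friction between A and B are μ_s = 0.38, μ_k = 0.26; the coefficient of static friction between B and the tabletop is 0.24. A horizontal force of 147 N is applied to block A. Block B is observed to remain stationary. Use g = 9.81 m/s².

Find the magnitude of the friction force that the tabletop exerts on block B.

f ≈ 147 N

The normal force B exerts on A is simply A's weight, N₁ = 598.4 N.
So the A–B interface can sustain at most μ_s N₁ = 227.4 N of static friction.
P = 147 N is within that limit, so A and B move together (both at rest); the A–B friction is simply f₁ = P = 147 N.
B experiences an equal 147 N forward from A (third law). B is in equilibrium, so the floor supplies f₂ = 147 N of static friction (limit μ_s(m_A+m_B)g = 395.5 N, not exceeded).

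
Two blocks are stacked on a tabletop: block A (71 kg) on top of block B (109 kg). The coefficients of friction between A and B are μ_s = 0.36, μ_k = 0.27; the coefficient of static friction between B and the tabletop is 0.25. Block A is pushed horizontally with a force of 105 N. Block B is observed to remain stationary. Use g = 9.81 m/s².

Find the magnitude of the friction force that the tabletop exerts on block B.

f ≈ 105 N

Between the blocks, N₁ = m_A g = 696.5 N.
So the A–B interface can sustain at most μ_s N₁ = 250.7 N of static friction.
Since P = 105 N ≤ 250.7 N, A does not slip on B; friction on A equals P = 105 N.
B experiences an equal 105 N forward from A (third law). B is in equilibrium, so the floor supplies f₂ = 105 N of static friction (limit μ_s(m_A+m_B)g = 441.4 N, not exceeded).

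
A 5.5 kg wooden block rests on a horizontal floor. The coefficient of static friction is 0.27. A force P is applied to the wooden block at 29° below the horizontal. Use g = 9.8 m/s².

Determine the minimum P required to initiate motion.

P ≈ 19.6 N

N = m g + P sin α (the push presses the wooden block into the horizontal floor).
At impending slip, P cos α = μ_s N = μ_s (m g + P sin α).
Solving: P (cos α − μ_s sin α) = μ_s m g → P = 0.27×53.9/(cos 29° − 0.27 sin 29°) = 14.6/0.7437 = 19.6 N.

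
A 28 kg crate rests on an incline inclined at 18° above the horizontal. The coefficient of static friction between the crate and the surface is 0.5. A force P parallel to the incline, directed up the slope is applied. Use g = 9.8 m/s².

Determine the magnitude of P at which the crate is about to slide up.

P ≈ 215 N

At impending motion up the slope, friction acts down-slope at its limit: f = μ_s N.
P is parallel to the surface, so N = m g cos θ = 261 N.
Along the incline: P = m g sin θ + μ_s N = 84.8 + 0.5×261 = 215 N.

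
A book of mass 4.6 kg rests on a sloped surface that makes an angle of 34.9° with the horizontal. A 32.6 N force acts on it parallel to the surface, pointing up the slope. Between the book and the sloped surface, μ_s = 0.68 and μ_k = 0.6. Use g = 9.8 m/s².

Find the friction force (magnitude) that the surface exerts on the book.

Perpendicular to the surface, N = m g cos θ = 4.6·9.8·cos 34.9° = 36.97 N.
Parallel to the incline, ΣF = 0 gives f = m g sin θ − P = 25.79 − 32.6 = -6.808 N (up-slope positive).
Maximum static friction available: μ_s N = 0.68 × 36.97 = 25.14 N.
Since |-6.808| ≤ 25.14 N, no slip — friction simply equals what equilibrium demands.

f ≈ 6.81 N (down the incline)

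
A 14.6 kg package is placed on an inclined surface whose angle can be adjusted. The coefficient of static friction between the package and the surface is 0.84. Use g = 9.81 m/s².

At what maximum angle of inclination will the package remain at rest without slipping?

At the slip threshold, m g sin θ = μ_s · m g cos θ, so tan θ = μ_s.
θ_max = arctan(0.84) = 40°.

θ_max ≈ 40°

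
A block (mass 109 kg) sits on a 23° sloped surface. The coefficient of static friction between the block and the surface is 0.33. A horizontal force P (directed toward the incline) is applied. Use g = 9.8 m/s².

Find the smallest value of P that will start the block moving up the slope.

At impending motion up the slope, friction acts down-slope at its limit: f = μ_s N.
Perpendicular to the incline: N = m g cos θ + P sin θ.
Along the incline: P cos θ = m g sin θ + μ_s N = m g sin θ + μ_s (m g cos θ + P sin θ).
Solving, P (cos θ − μ_s sin θ) = m g (sin θ + μ_s cos θ), so P = 109×9.8×(sin 23° + 0.33 cos 23°)/(cos 23° − 0.33 sin 23°) = 1070×0.6945/0.7916 = 937 N.

P ≈ 937 N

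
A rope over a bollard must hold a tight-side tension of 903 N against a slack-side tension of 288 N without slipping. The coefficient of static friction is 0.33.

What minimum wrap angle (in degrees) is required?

β_min ≈ 198°

T₂/T₁ = e^{μβ} → β = ln(T₂/T₁)/μ.
β = ln(903/288)/0.33 = 1.143/0.33 = 3.463 rad.
In degrees: β = 3.463 × 180/π = 198°.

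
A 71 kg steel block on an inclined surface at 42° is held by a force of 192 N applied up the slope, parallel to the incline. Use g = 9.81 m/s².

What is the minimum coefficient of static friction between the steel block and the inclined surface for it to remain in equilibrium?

N = m g cos θ = 517.6 N.
Friction must make up the shortfall along the incline: f = m g sin θ − P = 466.1 − 192 = 274.1 N.
At the threshold f = μ_s N, so μ_s,min = 274.1/517.6 = 0.529.

μ_s,min ≈ 0.529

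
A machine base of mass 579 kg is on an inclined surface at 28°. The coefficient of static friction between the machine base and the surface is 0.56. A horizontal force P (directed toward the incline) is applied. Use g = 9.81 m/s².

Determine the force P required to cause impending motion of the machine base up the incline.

P ≈ 8830 N

At impending motion up the slope, friction acts down-slope at its limit: f = μ_s N.
Perpendicular to the incline: N = m g cos θ + P sin θ.
Along the incline: P cos θ = m g sin θ + μ_s N = m g sin θ + μ_s (m g cos θ + P sin θ).
Solving, P (cos θ − μ_s sin θ) = m g (sin θ + μ_s cos θ), so P = 579×9.81×(sin 28° + 0.56 cos 28°)/(cos 28° − 0.56 sin 28°) = 5680×0.9639/0.62 = 8830 N.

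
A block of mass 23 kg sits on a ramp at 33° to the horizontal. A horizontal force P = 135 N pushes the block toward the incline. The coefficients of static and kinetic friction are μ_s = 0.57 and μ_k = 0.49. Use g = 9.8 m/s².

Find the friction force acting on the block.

Normal direction: N = m g cos θ + P sin θ = 262.6 N.
Parallel to the incline: P cos θ − m g sin θ = 113.2 − 122.8 = -9.541 N; the friction needed to balance this is 9.541 N acting up the slope.
The limit of static friction is μ_s N = 149.7 N.
|f_req| = 9.541 ≤ 149.7 N → the block is in equilibrium; friction equals the required value.

f ≈ 9.54 N (up the incline)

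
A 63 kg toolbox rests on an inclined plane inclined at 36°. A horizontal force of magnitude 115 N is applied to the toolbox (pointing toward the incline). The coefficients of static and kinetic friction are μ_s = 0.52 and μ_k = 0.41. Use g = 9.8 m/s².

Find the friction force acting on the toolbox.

Normal direction: N = m g cos θ + P sin θ = 567.1 N.
Along the incline, the net driving force (taking up-slope positive) is P cos θ − m g sin θ = 93.04 − 362.9 = -269.9 N, so equilibrium requires friction f = 269.9 N (up-slope).
Maximum static friction: μ_s N = 0.52 × 567.1 = 294.9 N.
Since 269.9 N is within the 294.9 N limit, the toolbox stays put and friction is exactly 270 N.

f ≈ 270 N (up the incline)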